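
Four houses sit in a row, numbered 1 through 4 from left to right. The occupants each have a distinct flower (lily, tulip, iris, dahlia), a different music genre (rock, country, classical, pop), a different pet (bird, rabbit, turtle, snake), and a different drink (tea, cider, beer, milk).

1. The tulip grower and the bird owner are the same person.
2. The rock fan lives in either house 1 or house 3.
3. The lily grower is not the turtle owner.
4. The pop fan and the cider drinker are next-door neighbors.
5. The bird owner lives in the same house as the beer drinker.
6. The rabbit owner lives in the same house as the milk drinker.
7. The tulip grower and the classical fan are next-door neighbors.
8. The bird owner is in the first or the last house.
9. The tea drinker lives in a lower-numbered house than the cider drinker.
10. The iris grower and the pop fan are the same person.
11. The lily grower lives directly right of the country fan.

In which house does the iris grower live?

4

So house 4 gets pop for music genre.
By clue 4, the cider drinker is in house 3.
Clue 10: the iris grower is in house 4.
By clue 1, the bird owner is in house 1.
The beer drinker is in house 1 (clue 5).
Clue 7: the classical fan is in house 2.
House 1 flower: only tulip fits.
House 3's music genre must be rock (nothing else left).
That leaves milk as the drink for house 4.
By clue 6, the rabbit owner is in house 4.
By clue 11, the lily grower is in house 2.
That leaves dahlia as the flower for house 3.
The only music genre still possible for house 1 is country.
The only drink still possible for house 2 is tea.
Clue 3: the turtle owner is in house 3.
So house 2 gets snake for pet.
So: house 1 = tulip/country/bird/beer, house 2 = lily/classical/snake/tea, house 3 = dahlia/rock/turtle/cider, house 4 = iris/pop/rabbit/milk.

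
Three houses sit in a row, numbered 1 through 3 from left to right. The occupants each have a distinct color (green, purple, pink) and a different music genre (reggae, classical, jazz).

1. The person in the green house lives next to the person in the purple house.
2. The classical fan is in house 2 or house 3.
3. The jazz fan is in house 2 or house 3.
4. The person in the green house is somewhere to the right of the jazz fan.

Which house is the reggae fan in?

Clue 4: the person in the green house is in house 3.
The jazz fan is in house 2 (clue 4).
That leaves reggae as the music genre for house 1.
House 3's music genre must be classical (nothing else left).
From clue 1, the person in the purple house must be in house 2.
So house 1 gets pink for color.
So: house 1 = pink/reggae, house 2 = purple/jazz, house 3 = green/classical.

1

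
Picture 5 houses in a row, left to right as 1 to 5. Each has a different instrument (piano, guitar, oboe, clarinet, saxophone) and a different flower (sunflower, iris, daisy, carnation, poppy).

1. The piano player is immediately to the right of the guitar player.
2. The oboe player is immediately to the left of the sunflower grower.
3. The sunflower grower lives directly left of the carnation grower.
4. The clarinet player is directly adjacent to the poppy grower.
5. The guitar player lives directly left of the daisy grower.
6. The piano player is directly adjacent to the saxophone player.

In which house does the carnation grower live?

3

The oboe player is narrowed to house 1 or 2 or 3; consider each.
Placing it in house 2 and house 3 leads to a contradiction, so it's in house 1.
The sunflower grower is in house 2 (clue 2).
The carnation grower is in house 3 (clue 3).
House 2's instrument must be clarinet (nothing else left).
From clue 4, the poppy grower must be in house 1.
The guitar player is narrowed to house 3 or 4; consider each.
Placing it in house 4 leads to a contradiction, so it's in house 3.
Clue 1: the piano player is in house 4.
Clue 5: the daisy grower is in house 4.
The only instrument still possible for house 5 is saxophone.
So house 5 gets iris for flower.
So: house 1 = oboe/poppy, house 2 = clarinet/sunflower, house 3 = guitar/carnation, house 4 = piano/daisy, house 5 = saxophone/iris.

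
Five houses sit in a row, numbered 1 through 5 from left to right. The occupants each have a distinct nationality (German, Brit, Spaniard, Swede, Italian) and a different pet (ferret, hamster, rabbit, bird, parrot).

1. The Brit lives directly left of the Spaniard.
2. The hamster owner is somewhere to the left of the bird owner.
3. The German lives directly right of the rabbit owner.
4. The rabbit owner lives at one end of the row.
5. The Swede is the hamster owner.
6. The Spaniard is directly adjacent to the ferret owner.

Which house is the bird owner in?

Clue 4: the rabbit owner is in house 1.
From clue 3, the German must be in house 2.
The only nationality still possible for house 1 is Italian.
That leaves Spaniard as the nationality for house 5.
That leaves parrot as the pet for house 2.
The Brit is in house 4 (clue 1).
The ferret owner is in house 4 (clue 6).
House 3 nationality: only Swede fits.
So house 3 gets hamster for pet.
House 5 pet: only bird fits.
So: house 1 = Italian/rabbit, house 2 = German/parrot, house 3 = Swede/hamster, house 4 = Brit/ferret, house 5 = Spaniard/bird.

5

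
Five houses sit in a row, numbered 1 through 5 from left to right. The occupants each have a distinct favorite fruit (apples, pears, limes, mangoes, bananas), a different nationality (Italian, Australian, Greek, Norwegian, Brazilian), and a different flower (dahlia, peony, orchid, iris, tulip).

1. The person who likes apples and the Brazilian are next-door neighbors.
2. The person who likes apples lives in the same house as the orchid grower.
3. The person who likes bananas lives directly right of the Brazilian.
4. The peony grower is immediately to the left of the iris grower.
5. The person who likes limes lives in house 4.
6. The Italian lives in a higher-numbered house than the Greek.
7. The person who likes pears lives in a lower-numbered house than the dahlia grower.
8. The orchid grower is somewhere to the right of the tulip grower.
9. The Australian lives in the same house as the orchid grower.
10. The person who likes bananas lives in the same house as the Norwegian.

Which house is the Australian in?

From clue 5, the person who likes limes must be in house 4.
The person who likes apples is narrowed to house 2 or 3 or 5; consider each.
Placing it in house 2 and house 5 leads to a contradiction, so it's in house 3.
Clue 2: the orchid grower is in house 3.
From clue 9, the Australian must be in house 3.
House 5 favorite fruit: only bananas fits.
The only nationality still possible for house 1 is Greek.
House 5's nationality must be Norwegian (nothing else left).
The Brazilian is in house 4 (clue 3).
That leaves Italian as the nationality for house 2.
The person who likes mangoes is narrowed to house 1 or 2; consider each.
Placing it in house 1 leads to a contradiction, so it's in house 2.
House 1's favorite fruit must be pears (nothing else left).
The iris grower is narrowed to house 2 or 5; consider each.
Placing it in house 2 leads to a contradiction, so it's in house 5.
Clue 4: the peony grower is in house 4.
House 1 flower: only tulip fits.
So house 2 gets dahlia for flower.
So: house 1 = pears/Greek/tulip, house 2 = mangoes/Italian/dahlia, house 3 = apples/Australian/orchid, house 4 = limes/Brazilian/peony, house 5 = bananas/Norwegian/iris.

3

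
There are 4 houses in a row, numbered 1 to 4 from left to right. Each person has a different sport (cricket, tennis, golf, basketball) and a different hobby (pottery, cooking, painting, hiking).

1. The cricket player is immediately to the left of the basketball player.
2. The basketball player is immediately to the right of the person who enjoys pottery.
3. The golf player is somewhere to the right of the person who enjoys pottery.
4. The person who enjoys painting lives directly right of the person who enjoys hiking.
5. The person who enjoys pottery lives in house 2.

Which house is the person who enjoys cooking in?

1

Clue 5 places the person who enjoys pottery in house 2.
Clue 2 places the basketball player in house 3.
Clue 4: the person who enjoys painting is in house 4.
By clue 4, the person who enjoys hiking is in house 3.
The only hobby still possible for house 1 is cooking.
Clue 1: the cricket player is in house 2.
So house 1 gets tennis for sport.
House 4's sport must be golf (nothing else left).
So: house 1 = tennis/cooking, house 2 = cricket/pottery, house 3 = basketball/hiking, house 4 = golf/painting.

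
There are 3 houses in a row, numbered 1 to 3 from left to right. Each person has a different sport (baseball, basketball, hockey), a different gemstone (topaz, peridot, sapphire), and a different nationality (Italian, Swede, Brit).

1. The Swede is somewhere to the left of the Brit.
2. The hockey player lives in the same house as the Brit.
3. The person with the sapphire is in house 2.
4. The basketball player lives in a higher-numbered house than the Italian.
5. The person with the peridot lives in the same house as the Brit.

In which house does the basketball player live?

The person with the sapphire is in house 2 (clue 3).
The only sport still possible for house 1 is baseball.
So house 1 gets topaz for gemstone.
That leaves peridot as the gemstone for house 3.
House 3's nationality must be Brit (nothing else left).
Clue 2: the hockey player is in house 3.
House 2's sport must be basketball (nothing else left).
Clue 4 places the Italian in house 1.
That leaves Swede as the nationality for house 2.
So: house 1 = baseball/topaz/Italian, house 2 = basketball/sapphire/Swede, house 3 = hockey/peridot/Brit.

2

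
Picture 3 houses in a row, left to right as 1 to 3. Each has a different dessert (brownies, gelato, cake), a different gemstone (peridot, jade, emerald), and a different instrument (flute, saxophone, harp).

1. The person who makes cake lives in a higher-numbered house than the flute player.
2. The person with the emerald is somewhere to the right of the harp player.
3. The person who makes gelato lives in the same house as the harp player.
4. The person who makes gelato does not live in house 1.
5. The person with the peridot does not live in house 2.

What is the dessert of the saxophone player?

cake

From clue 4, the person who makes gelato must be in house 2.
That leaves brownies as the dessert for house 1.
That leaves cake as the dessert for house 3.
House 3 instrument: only saxophone fits.
By clue 3, the harp player is in house 2.
So house 1 gets flute for instrument.
By clue 2, the person with the emerald is in house 3.
That leaves jade as the gemstone for house 2.
House 1 gemstone: only peridot fits.
So: house 1 = brownies/peridot/flute, house 2 = gelato/jade/harp, house 3 = cake/emerald/saxophone.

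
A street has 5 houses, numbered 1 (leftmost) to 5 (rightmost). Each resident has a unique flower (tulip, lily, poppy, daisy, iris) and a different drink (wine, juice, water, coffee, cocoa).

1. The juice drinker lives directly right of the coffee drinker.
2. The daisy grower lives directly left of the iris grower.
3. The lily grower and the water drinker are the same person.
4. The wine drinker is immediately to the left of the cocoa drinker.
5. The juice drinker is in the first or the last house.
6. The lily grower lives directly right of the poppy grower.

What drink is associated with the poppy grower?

cocoa

Clue 5: the juice drinker is in house 5.
By clue 1, the coffee drinker is in house 4.
That leaves wine as the drink for house 1.
By clue 4, the cocoa drinker is in house 2.
So house 3 gets water for drink.
From clue 3, the lily grower must be in house 3.
The poppy grower is in house 2 (clue 6).
Clue 2 places the daisy grower in house 4.
Clue 2 places the iris grower in house 5.
So house 1 gets tulip for flower.
So: house 1 = tulip/wine, house 2 = poppy/cocoa, house 3 = lily/water, house 4 = daisy/coffee, house 5 = iris/juice.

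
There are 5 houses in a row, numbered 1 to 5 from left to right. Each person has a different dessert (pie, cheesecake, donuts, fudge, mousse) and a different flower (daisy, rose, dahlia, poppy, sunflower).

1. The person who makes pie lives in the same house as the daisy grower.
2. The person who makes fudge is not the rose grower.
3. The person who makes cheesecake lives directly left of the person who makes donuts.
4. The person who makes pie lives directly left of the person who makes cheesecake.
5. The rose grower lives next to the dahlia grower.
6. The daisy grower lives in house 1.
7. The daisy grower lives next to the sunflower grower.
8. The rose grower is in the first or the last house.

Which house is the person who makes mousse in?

5

By clue 6, the daisy grower is in house 1.
The sunflower grower is in house 2 (clue 7).
The only flower still possible for house 5 is rose.
Clue 1: the person who makes pie is in house 1.
Clue 4 places the person who makes cheesecake in house 2.
Clue 5 places the dahlia grower in house 4.
House 3 flower: only poppy fits.
Clue 3 places the person who makes donuts in house 3.
That leaves fudge as the dessert for house 4.
That leaves mousse as the dessert for house 5.
So: house 1 = pie/daisy, house 2 = cheesecake/sunflower, house 3 = donuts/poppy, house 4 = fudge/dahlia, house 5 = mousse/rose.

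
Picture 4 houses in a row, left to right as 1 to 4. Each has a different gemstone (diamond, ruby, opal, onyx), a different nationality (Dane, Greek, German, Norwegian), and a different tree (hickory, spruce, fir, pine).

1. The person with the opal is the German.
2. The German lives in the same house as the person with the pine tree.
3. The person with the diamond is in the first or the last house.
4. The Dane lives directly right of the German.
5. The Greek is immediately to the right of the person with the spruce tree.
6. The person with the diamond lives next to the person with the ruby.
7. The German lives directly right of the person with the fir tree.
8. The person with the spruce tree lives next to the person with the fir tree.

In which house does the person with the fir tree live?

2

The only nationality still possible for house 1 is Norwegian.
That leaves hickory as the tree for house 4.
The person with the diamond is narrowed to house 1 or 4; consider each.
Placing it in house 4 leads to a contradiction, so it's in house 1.
Clue 6: the person with the ruby is in house 2.
So house 3 gets opal for gemstone.
That leaves onyx as the gemstone for house 4.
Clue 1 places the German in house 3.
From clue 2, the person with the pine tree must be in house 3.
The Dane is in house 4 (clue 4).
Clue 7: the person with the fir tree is in house 2.
That leaves Greek as the nationality for house 2.
House 1's tree must be spruce (nothing else left).
So: house 1 = diamond/Norwegian/spruce, house 2 = ruby/Greek/fir, house 3 = opal/German/pine, house 4 = onyx/Dane/hickory.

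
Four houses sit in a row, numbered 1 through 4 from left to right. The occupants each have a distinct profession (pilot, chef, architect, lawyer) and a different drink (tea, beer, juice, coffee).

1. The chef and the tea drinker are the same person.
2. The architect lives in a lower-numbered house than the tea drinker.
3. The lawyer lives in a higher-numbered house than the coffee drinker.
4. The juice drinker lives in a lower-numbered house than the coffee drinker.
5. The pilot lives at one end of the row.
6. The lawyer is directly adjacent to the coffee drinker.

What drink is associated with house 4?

The lawyer is narrowed to house 3 or 4; consider each.
Placing it in house 4 leads to a contradiction, so it's in house 3.
The coffee drinker is in house 2 (clue 3).
The juice drinker is in house 1 (clue 4).
Clue 1 places the chef in house 4.
The tea drinker is in house 4 (clue 1).
That leaves architect as the profession for house 2.
So house 3 gets beer for drink.
House 1's profession must be pilot (nothing else left).
So: house 1 = pilot/juice, house 2 = architect/coffee, house 3 = lawyer/beer, house 4 = chef/tea.

tea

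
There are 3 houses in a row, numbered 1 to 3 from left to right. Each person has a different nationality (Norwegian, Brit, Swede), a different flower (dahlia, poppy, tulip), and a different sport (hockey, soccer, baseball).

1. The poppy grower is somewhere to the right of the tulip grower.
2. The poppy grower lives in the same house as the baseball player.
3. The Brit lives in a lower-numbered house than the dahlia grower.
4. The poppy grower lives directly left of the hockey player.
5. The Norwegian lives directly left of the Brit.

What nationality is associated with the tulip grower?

By clue 4, the poppy grower is in house 2.
Clue 4 places the hockey player in house 3.
By clue 5, the Norwegian is in house 1.
The Brit is in house 2 (clue 5).
So house 3 gets Swede for nationality.
So house 1 gets tulip for flower.
So house 3 gets dahlia for flower.
House 1 sport: only soccer fits.
House 2 sport: only baseball fits.
So: house 1 = Norwegian/tulip/soccer, house 2 = Brit/poppy/baseball, house 3 = Swede/dahlia/hockey.

Norwegian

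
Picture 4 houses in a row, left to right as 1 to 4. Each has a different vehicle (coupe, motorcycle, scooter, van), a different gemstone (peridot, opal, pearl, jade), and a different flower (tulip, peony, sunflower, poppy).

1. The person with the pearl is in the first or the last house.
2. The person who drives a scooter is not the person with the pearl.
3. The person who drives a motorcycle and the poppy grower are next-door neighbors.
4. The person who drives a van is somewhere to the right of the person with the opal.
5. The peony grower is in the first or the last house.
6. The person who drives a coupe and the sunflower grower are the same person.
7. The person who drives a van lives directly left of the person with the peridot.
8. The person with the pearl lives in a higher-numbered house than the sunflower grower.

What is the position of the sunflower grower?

Clue 8 places the person with the pearl in house 4.
Clue 7: the person who drives a van is in house 2.
That leaves motorcycle as the vehicle for house 4.
That leaves peridot as the gemstone for house 3.
Clue 3 places the poppy grower in house 3.
Clue 4: the person with the opal is in house 1.
That leaves jade as the gemstone for house 2.
House 2 flower: only tulip fits.
So house 4 gets peony for flower.
Clue 6: the person who drives a coupe is in house 1.
So house 3 gets scooter for vehicle.
That leaves sunflower as the flower for house 1.
So: house 1 = coupe/opal/sunflower, house 2 = van/jade/tulip, house 3 = scooter/peridot/poppy, house 4 = motorcycle/pearl/peony.

1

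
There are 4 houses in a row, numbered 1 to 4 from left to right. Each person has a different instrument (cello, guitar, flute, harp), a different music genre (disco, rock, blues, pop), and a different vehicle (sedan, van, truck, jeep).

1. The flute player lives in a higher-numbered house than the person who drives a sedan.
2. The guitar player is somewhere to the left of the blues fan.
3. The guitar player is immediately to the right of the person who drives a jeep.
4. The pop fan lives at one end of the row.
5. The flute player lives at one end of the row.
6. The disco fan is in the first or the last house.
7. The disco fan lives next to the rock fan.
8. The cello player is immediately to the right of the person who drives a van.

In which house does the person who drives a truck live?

4

The flute player is in house 4 (clue 5).
So house 1 gets harp for instrument.
So house 4 gets truck for vehicle.
House 2's music genre must be rock (nothing else left).
That leaves blues as the music genre for house 3.
House 3's vehicle must be sedan (nothing else left).
Clue 2 places the guitar player in house 2.
From clue 3, the person who drives a jeep must be in house 1.
Clue 7 places the disco fan in house 1.
The only instrument still possible for house 3 is cello.
So house 4 gets pop for music genre.
House 2's vehicle must be van (nothing else left).
So: house 1 = harp/disco/jeep, house 2 = guitar/rock/van, house 3 = cello/blues/sedan, house 4 = flute/pop/truck.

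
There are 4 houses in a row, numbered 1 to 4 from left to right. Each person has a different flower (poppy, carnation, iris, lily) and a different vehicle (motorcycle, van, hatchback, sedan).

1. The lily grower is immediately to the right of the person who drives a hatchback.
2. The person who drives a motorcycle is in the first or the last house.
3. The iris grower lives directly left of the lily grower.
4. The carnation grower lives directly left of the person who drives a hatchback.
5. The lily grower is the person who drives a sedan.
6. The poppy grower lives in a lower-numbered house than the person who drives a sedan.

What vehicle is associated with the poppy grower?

motorcycle

That leaves lily as the flower for house 4.
From clue 1, the person who drives a hatchback must be in house 3.
The iris grower is in house 3 (clue 3).
From clue 4, the carnation grower must be in house 2.
From clue 5, the person who drives a sedan must be in house 4.
House 1's flower must be poppy (nothing else left).
House 2 vehicle: only van fits.
House 1 vehicle: only motorcycle fits.
So: house 1 = poppy/motorcycle, house 2 = carnation/van, house 3 = iris/hatchback, house 4 = lily/sedan.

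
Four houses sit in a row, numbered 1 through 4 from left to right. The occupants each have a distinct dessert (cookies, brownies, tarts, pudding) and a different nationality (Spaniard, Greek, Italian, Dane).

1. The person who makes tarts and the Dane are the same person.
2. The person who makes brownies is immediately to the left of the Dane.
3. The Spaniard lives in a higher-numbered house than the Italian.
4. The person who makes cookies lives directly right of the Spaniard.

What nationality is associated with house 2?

Dane

The person who makes cookies is narrowed to house 3 or 4; consider each.
Placing it in house 3 leads to a contradiction, so it's in house 4.
Clue 4: the Spaniard is in house 3.
By clue 1, the person who makes tarts is in house 2.
The Dane is in house 2 (clue 1).
Clue 2 places the person who makes brownies in house 1.
The only dessert still possible for house 3 is pudding.
So house 4 gets Greek for nationality.
The only nationality still possible for house 1 is Italian.
So: house 1 = brownies/Italian, house 2 = tarts/Dane, house 3 = pudding/Spaniard, house 4 = cookies/Greek.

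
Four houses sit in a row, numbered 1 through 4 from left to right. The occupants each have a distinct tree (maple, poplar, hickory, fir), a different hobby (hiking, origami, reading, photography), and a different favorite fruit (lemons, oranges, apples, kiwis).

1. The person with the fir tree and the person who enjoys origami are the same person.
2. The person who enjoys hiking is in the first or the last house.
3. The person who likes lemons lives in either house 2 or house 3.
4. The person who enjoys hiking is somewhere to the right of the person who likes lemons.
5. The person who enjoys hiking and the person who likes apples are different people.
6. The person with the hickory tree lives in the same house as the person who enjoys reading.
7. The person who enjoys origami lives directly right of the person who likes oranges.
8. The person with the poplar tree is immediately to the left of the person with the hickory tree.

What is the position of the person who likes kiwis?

From clue 4, the person who enjoys hiking must be in house 4.
House 4's favorite fruit must be kiwis (nothing else left).
The only tree still possible for house 4 is maple.
The only hobby still possible for house 1 is photography.
House 1's tree must be poplar (nothing else left).
The person with the hickory tree is in house 2 (clue 8).
The only tree still possible for house 3 is fir.
The person who enjoys origami is in house 3 (clue 1).
Clue 6: the person who enjoys reading is in house 2.
Clue 7 places the person who likes oranges in house 2.
So house 1 gets apples for favorite fruit.
That leaves lemons as the favorite fruit for house 3.
So: house 1 = poplar/photography/apples, house 2 = hickory/reading/oranges, house 3 = fir/origami/lemons, house 4 = maple/hiking/kiwis.

4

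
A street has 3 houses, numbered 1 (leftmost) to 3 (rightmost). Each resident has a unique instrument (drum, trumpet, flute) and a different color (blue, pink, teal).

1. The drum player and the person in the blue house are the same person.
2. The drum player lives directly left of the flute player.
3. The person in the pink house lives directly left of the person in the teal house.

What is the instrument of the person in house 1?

drum

House 3's color must be teal (nothing else left).
By clue 3, the person in the pink house is in house 2.
House 1's color must be blue (nothing else left).
Clue 1: the drum player is in house 1.
Clue 2 places the flute player in house 2.
So house 3 gets trumpet for instrument.
So: house 1 = drum/blue, house 2 = flute/pink, house 3 = trumpet/teal.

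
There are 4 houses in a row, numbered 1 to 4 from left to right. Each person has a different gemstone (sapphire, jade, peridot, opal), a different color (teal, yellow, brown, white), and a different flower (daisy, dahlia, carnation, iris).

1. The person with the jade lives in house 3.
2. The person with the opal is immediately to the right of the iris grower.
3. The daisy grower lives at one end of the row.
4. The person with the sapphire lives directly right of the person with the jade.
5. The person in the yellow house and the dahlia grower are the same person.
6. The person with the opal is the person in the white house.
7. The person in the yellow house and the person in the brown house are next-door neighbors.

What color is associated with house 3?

yellow

The person with the jade is in house 3 (clue 1).
From clue 4, the person with the sapphire must be in house 4.
House 1 gemstone: only peridot fits.
House 2's gemstone must be opal (nothing else left).
From clue 2, the iris grower must be in house 1.
Clue 6 places the person in the white house in house 2.
So house 1 gets teal for color.
So house 2 gets carnation for flower.
House 3 flower: only dahlia fits.
That leaves daisy as the flower for house 4.
From clue 5, the person in the yellow house must be in house 3.
Clue 7: the person in the brown house is in house 4.
So: house 1 = peridot/teal/iris, house 2 = opal/white/carnation, house 3 = jade/yellow/dahlia, house 4 = sapphire/brown/daisy.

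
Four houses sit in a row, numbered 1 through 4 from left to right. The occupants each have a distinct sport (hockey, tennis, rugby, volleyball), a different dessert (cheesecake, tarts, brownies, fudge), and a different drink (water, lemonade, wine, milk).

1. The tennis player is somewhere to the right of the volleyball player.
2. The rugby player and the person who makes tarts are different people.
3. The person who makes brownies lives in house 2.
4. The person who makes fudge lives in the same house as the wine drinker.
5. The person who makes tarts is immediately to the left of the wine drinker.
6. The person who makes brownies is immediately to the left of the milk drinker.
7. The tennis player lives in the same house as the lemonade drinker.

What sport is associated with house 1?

volleyball

The person who makes brownies is in house 2 (clue 3).
The milk drinker is in house 3 (clue 6).
House 1's drink must be water (nothing else left).
Clue 4: the person who makes fudge is in house 4.
Clue 4: the wine drinker is in house 4.
From clue 5, the person who makes tarts must be in house 3.
The only dessert still possible for house 1 is cheesecake.
The only drink still possible for house 2 is lemonade.
Clue 7: the tennis player is in house 2.
By clue 1, the volleyball player is in house 1.
The only sport still possible for house 3 is hockey.
House 4 sport: only rugby fits.
So: house 1 = volleyball/cheesecake/water, house 2 = tennis/brownies/lemonade, house 3 = hockey/tarts/milk, house 4 = rugby/fudge/wine.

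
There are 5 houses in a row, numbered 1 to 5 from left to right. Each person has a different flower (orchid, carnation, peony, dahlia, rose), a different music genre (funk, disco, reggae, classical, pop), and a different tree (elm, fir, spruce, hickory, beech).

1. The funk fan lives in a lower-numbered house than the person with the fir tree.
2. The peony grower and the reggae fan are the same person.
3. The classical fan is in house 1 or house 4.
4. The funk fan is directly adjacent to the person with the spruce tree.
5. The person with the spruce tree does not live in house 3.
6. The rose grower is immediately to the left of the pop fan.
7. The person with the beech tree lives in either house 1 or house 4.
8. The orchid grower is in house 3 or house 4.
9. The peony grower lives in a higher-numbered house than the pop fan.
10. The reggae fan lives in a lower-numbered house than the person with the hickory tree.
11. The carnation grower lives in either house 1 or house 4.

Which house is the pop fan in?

3

House 5 music genre: only disco fits.
So house 5 gets dahlia for flower.
House 2's flower must be rose (nothing else left).
Clue 6: the pop fan is in house 3.
The peony grower is in house 4 (clue 9).
House 1's flower must be carnation (nothing else left).
So house 3 gets orchid for flower.
House 2's music genre must be funk (nothing else left).
By clue 4, the person with the spruce tree is in house 1.
Clue 10: the person with the hickory tree is in house 5.
House 1's music genre must be classical (nothing else left).
That leaves reggae as the music genre for house 4.
The only tree still possible for house 2 is elm.
The only tree still possible for house 3 is fir.
House 4 tree: only beech fits.
So: house 1 = carnation/classical/spruce, house 2 = rose/funk/elm, house 3 = orchid/pop/fir, house 4 = peony/reggae/beech, house 5 = dahlia/disco/hickory.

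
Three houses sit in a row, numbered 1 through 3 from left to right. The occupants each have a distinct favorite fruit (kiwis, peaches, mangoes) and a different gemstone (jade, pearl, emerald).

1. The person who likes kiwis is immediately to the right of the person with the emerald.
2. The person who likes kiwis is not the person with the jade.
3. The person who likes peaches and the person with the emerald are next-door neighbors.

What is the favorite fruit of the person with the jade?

The person who likes kiwis is narrowed to house 2 or 3; consider each.
Placing it in house 2 leads to a contradiction, so it's in house 3.
The person with the emerald is in house 2 (clue 1).
That leaves peaches as the favorite fruit for house 1.
The only favorite fruit still possible for house 2 is mangoes.
The only gemstone still possible for house 3 is pearl.
House 1 gemstone: only jade fits.
So: house 1 = peaches/jade, house 2 = mangoes/emerald, house 3 = kiwis/pearl.

peaches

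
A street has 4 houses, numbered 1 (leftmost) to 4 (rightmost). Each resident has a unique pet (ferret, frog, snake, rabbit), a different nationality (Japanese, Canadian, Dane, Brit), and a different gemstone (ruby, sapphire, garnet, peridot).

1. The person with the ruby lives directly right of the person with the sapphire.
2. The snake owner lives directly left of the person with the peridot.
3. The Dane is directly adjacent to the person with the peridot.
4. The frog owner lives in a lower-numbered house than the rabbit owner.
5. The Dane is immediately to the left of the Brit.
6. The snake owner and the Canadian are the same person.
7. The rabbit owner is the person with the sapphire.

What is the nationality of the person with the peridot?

Japanese

The only pet still possible for house 4 is ferret.
That leaves garnet as the gemstone for house 1.
The frog owner is narrowed to house 1 or 2; consider each.
Placing it in house 1 leads to a contradiction, so it's in house 2.
The rabbit owner is in house 3 (clue 4).
By clue 7, the person with the sapphire is in house 3.
The only pet still possible for house 1 is snake.
House 2 gemstone: only peridot fits.
House 4's gemstone must be ruby (nothing else left).
Clue 6 places the Canadian in house 1.
The only nationality still possible for house 3 is Dane.
The Brit is in house 4 (clue 5).
The only nationality still possible for house 2 is Japanese.
So: house 1 = snake/Canadian/garnet, house 2 = frog/Japanese/peridot, house 3 = rabbit/Dane/sapphire, house 4 = ferret/Brit/ruby.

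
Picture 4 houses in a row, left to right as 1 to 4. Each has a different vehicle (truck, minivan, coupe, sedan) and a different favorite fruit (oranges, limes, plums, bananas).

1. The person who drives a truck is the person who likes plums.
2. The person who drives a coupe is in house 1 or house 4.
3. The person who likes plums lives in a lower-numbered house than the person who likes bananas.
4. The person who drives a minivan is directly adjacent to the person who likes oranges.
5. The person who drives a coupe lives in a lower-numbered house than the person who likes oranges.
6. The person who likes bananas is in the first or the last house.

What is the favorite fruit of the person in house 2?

The person who drives a coupe is in house 1 (clue 5).
Clue 6 places the person who likes bananas in house 4.
The only favorite fruit still possible for house 1 is limes.
The person who drives a truck is narrowed to house 2 or 3; consider each.
Placing it in house 3 leads to a contradiction, so it's in house 2.
By clue 1, the person who likes plums is in house 2.
House 3 favorite fruit: only oranges fits.
By clue 4, the person who drives a minivan is in house 4.
House 3 vehicle: only sedan fits.
So: house 1 = coupe/limes, house 2 = truck/plums, house 3 = sedan/oranges, house 4 = minivan/bananas.

plums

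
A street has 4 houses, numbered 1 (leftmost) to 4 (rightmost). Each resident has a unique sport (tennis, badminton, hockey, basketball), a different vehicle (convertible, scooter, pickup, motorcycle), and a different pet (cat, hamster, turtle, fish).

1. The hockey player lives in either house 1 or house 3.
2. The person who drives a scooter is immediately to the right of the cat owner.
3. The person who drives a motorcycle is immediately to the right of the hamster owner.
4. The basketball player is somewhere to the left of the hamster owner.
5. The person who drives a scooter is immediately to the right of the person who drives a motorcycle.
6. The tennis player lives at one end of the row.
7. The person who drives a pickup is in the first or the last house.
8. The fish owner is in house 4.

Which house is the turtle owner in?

The fish owner is in house 4 (clue 8).
Clue 3: the person who drives a motorcycle is in house 3.
Clue 3: the hamster owner is in house 2.
The basketball player is in house 1 (clue 4).
The person who drives a scooter is in house 4 (clue 5).
That leaves badminton as the sport for house 2.
That leaves hockey as the sport for house 3.
House 4 sport: only tennis fits.
The only vehicle still possible for house 1 is pickup.
The only vehicle still possible for house 2 is convertible.
House 1's pet must be turtle (nothing else left).
House 3 pet: only cat fits.
So: house 1 = basketball/pickup/turtle, house 2 = badminton/convertible/hamster, house 3 = hockey/motorcycle/cat, house 4 = tennis/scooter/fish.

1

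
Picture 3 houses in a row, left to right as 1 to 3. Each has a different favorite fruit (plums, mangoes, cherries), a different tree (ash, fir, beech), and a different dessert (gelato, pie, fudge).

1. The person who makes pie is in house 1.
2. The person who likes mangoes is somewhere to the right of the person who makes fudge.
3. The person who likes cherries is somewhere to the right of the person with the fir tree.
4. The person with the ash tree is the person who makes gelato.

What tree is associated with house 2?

beech

Clue 1 places the person who makes pie in house 1.
House 1's favorite fruit must be plums (nothing else left).
House 2's dessert must be fudge (nothing else left).
House 3 dessert: only gelato fits.
From clue 2, the person who likes mangoes must be in house 3.
From clue 4, the person with the ash tree must be in house 3.
So house 2 gets cherries for favorite fruit.
Clue 3 places the person with the fir tree in house 1.
House 2's tree must be beech (nothing else left).
So: house 1 = plums/fir/pie, house 2 = cherries/beech/fudge, house 3 = mangoes/ash/gelato.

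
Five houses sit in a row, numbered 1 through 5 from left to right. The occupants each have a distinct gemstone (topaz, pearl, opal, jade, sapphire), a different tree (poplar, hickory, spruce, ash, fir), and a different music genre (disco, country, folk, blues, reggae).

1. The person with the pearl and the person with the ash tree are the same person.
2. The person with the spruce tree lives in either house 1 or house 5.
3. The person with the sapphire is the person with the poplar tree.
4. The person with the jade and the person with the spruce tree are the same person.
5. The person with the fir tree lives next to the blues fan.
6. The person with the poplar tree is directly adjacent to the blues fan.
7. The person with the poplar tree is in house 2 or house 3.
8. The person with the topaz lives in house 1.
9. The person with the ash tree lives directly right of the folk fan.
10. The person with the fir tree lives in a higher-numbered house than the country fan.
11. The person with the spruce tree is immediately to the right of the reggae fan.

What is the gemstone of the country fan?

The person with the topaz is in house 1 (clue 8).
Clue 11 places the person with the spruce tree in house 5.
From clue 11, the reggae fan must be in house 4.
So house 5 gets jade for gemstone.
House 1's tree must be hickory (nothing else left).
House 5 music genre: only disco fits.
The person with the sapphire is narrowed to house 2 or 3; consider each.
Placing it in house 3 leads to a contradiction, so it's in house 2.
By clue 3, the person with the poplar tree is in house 2.
Clue 5 places the person with the fir tree in house 4.
The blues fan is in house 3 (clue 5).
House 3's tree must be ash (nothing else left).
House 1's music genre must be country (nothing else left).
The only music genre still possible for house 2 is folk.
From clue 1, the person with the pearl must be in house 3.
That leaves opal as the gemstone for house 4.
So: house 1 = topaz/hickory/country, house 2 = sapphire/poplar/folk, house 3 = pearl/ash/blues, house 4 = opal/fir/reggae, house 5 = jade/spruce/disco.

topaz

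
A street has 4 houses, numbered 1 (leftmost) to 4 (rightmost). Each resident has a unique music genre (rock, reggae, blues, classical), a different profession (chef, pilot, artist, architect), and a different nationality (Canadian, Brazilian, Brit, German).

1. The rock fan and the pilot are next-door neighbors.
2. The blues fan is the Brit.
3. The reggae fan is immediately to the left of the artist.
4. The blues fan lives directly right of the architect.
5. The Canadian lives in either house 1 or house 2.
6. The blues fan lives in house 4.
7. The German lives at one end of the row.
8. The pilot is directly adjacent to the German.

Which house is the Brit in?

4

Clue 6: the blues fan is in house 4.
By clue 2, the Brit is in house 4.
The architect is in house 3 (clue 4).
So house 1 gets chef for profession.
The only profession still possible for house 4 is artist.
That leaves German as the nationality for house 1.
So house 3 gets Brazilian for nationality.
The reggae fan is in house 3 (clue 3).
House 2 music genre: only classical fits.
The only profession still possible for house 2 is pilot.
House 2's nationality must be Canadian (nothing else left).
House 1's music genre must be rock (nothing else left).
So: house 1 = rock/chef/German, house 2 = classical/pilot/Canadian, house 3 = reggae/architect/Brazilian, house 4 = blues/artist/Brit.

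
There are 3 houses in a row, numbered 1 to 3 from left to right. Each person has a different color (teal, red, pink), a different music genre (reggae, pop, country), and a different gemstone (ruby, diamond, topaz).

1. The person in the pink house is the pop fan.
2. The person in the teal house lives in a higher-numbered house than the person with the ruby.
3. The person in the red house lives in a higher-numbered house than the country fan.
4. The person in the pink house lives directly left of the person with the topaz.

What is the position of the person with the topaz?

House 1's color must be pink (nothing else left).
Clue 1: the pop fan is in house 1.
The person with the topaz is in house 2 (clue 4).
The only music genre still possible for house 2 is country.
The only music genre still possible for house 3 is reggae.
That leaves diamond as the gemstone for house 3.
Clue 3: the person in the red house is in house 3.
House 2 color: only teal fits.
House 1's gemstone must be ruby (nothing else left).
So: house 1 = pink/pop/ruby, house 2 = teal/country/topaz, house 3 = red/reggae/diamond.

2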